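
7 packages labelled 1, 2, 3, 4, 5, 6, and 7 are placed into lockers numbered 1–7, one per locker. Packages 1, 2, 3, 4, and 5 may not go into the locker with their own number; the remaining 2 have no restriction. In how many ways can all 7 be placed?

2428

Let Aᵢ (for 1 ≤ i ≤ 5) be the placements that put package i in its forbidden locker. Any j of these fix j positions, leaving (7−j)! ways to fill the rest, and there are C(5,j) ways to pick which j.
By inclusion–exclusion, the number of valid placements is Σ_{j=0}^{5} (−1)^j C(5,j)·(7−j)!.
Computing: 5040 − 3600 + 1200 − 240 + 30 − 2 = 2428.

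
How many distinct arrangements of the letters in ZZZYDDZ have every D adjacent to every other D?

30

Treat the 2 copies of D as a single block. The multiset to arrange is then {DD, Y, Z, Z, Z, Z}, 6 items in all.
That gives (6)!/(4!) = 30 arrangements.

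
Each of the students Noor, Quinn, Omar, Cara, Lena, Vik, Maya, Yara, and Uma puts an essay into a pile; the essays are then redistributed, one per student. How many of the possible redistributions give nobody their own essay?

133496

Count assignments avoiding every fixed point. For any j of the 9 students fixed to their own essay, the other 9−j can be arranged in (9−j)! ways.
By inclusion–exclusion this is Σ_{j=0}^{9} (−1)^j C(9,j)·(9−j)!.
Computing: 362880 − 362880 + 181440 − 60480 + 15120 − 3024 + 504 − 72 + 9 − 1 = 133496.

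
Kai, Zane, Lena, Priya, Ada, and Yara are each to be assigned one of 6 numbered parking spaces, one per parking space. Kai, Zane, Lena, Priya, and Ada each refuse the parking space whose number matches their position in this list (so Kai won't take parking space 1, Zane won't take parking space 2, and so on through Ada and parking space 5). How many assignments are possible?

309

Let Aᵢ (for 1 ≤ i ≤ 5) be the placements that put person i in their forbidden parking space. Any j of these fix j positions, leaving (6−j)! ways to fill the rest, and there are C(5,j) ways to pick which j.
By inclusion–exclusion, the number of valid placements is Σ_{j=0}^{5} (−1)^j C(5,j)·(6−j)!.
Computing: 720 − 600 + 240 − 60 + 10 − 1 = 309.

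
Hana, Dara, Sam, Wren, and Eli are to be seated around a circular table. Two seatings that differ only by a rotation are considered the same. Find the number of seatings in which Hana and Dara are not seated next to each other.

12

All circular seatings of 5 people number (4)! = 24.
Those with Hana next to Dara: fuse the pair into one unit and seat 4 units around a circle — 2·(3)! = 12.
Subtracting, 24 − 12 = 12.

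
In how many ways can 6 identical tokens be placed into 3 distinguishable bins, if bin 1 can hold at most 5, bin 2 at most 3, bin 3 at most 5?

Without the upper bounds there are C(8,2) = 28 ways to split 6 among 3 bins.
Subtract solutions that violate a single cap (substitute x_i' = x_i − (cap_i+1)): x_1 ≥ 6 gives C(2,2) = 1; x_2 ≥ 4 gives C(4,2) = 6; x_3 ≥ 6 gives C(2,2) = 1. Together 8.
No two caps can be exceeded simultaneously, so the pair terms are all 0.
By inclusion–exclusion the count is 28 − 8 + 0 = 20.

20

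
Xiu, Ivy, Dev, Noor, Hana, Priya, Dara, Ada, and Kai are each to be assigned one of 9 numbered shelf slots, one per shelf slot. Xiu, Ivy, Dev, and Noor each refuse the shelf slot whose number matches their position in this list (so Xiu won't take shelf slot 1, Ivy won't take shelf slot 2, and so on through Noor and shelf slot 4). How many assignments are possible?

229080

Let Aᵢ (for 1 ≤ i ≤ 4) be the placements that put person i in their forbidden shelf slot. Any j of these fix j positions, leaving (9−j)! ways to fill the rest, and there are C(4,j) ways to pick which j.
By inclusion–exclusion, the number of valid placements is Σ_{j=0}^{4} (−1)^j C(4,j)·(9−j)!.
Computing: 362880 − 161280 + 30240 − 2880 + 120 = 229080.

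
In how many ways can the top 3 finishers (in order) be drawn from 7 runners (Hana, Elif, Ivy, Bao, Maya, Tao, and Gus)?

210

This is an ordered selection of 3 from 7: P(7,3).
That gives 7 × 6 × 5 = 210.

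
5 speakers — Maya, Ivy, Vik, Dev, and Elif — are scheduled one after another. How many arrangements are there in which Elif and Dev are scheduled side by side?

48

Glue Elif and Dev into one block (2 internal orders), leaving 4 units to arrange in a row.
That gives 2 × 4! = 2 × 24 = 48.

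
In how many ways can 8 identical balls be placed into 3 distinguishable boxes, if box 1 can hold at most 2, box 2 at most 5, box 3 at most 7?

By stars and bars, unrestricted non-negative solutions to x_1+…+x_3 = 8 number C(8+2,2) = 45.
Subtract solutions that violate a single cap (substitute x_i' = x_i − (cap_i+1)): x_1 ≥ 3 gives C(7,2) = 21; x_2 ≥ 6 gives C(4,2) = 6; x_3 ≥ 8 gives C(2,2) = 1. Together 28.
No two caps can be exceeded simultaneously, so the pair terms are all 0.
By inclusion–exclusion the count is 45 − 28 + 0 = 17.

17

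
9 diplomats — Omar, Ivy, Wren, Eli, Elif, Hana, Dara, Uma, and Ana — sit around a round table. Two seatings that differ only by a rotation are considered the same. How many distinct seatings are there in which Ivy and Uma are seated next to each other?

10080

Glue Ivy and Uma into a block (2 internal orders). Seating 8 units around a circle gives (7)! arrangements.
So 2 × (7)! = 2 × 5040 = 10080.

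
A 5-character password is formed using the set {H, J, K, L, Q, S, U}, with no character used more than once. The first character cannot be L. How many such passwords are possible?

2160

The first character has 7−1 = 6 choices (anything except L).
The remaining 4 characters are filled from the other 6 symbols without repetition: 6 × 5 × 4 × 3 = 360.
Total: 6 × 360 = 2160.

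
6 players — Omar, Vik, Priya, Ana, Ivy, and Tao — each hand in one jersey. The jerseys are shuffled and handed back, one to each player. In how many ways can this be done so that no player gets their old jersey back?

Let Aᵢ be the assignments in which player i gets their old jersey. We want the size of the complement of A₁∪…∪A_6.
By inclusion–exclusion this is Σ_{j=0}^{6} (−1)^j C(6,j)·(6−j)!.
Computing: 720 − 720 + 360 − 120 + 30 − 6 + 1 = 265.

265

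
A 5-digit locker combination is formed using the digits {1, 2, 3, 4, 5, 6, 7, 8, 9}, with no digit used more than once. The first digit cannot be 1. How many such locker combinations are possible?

13440

The first digit has 9−1 = 8 choices (anything except 1).
The remaining 4 digits are filled from the other 8 symbols without repetition: 8 × 7 × 6 × 5 = 1680.
Total: 8 × 1680 = 13440.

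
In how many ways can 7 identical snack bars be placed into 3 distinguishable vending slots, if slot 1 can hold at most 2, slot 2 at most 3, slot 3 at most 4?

By stars and bars, unrestricted non-negative solutions to x_1+…+x_3 = 7 number C(7+2,2) = 36.
Subtract solutions that violate a single cap (substitute x_i' = x_i − (cap_i+1)): x_1 ≥ 3 gives C(6,2) = 15; x_2 ≥ 4 gives C(5,2) = 10; x_3 ≥ 5 gives C(4,2) = 6. Together 31.
Add back pairs where two caps are both exceeded: 1 + 0 + 0 = 1.
By inclusion–exclusion the count is 36 − 31 + 1 = 6.

6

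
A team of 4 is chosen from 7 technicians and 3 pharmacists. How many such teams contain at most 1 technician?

7

Split by how many technicians are chosen (0 through 1).
Sum: C(7,0)·C(3,4) + C(7,1)·C(3,3) = 0 + 7 = 7.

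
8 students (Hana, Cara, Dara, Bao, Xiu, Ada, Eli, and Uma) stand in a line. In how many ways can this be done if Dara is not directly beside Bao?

There are 8! = 40320 arrangements in all. If Dara and Bao are adjacent, merging them into one block gives 2·(7)! = 10080 arrangements.
Complementary counting: 40320 − 10080 = 30240.

30240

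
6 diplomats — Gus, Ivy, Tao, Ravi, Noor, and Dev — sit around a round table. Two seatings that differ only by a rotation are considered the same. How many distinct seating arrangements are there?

Seat Gus anywhere (absorbing the rotational symmetry), then permute the other 5: (5)! = 120.

120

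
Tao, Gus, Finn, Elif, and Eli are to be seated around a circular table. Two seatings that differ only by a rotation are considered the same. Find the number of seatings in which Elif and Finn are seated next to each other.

Glue Elif and Finn into a block (2 internal orders). Seating 4 units around a circle gives (3)! arrangements.
So 2 × (3)! = 2 × 6 = 12.

12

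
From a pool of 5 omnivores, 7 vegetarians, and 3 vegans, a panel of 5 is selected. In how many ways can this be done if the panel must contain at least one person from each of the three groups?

1925

With no constraint there are C(15,5) = 3003 possible selections.
Selections missing a whole group: no omnivores → C(10,5) = 252; no vegetarians → C(8,5) = 56; no vegans → C(12,5) = 792.
Add back selections omitting two groups (i.e. drawn from a single group): C(5,5) + C(7,5) + C(3,5) = 22.
By inclusion–exclusion: 3003 − 1100 + 22 = 1925.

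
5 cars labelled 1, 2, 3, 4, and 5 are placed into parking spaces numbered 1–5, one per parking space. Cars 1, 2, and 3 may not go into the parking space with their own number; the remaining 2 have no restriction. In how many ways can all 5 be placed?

64

Let Aᵢ (for i ∈ {1, 2, 3}) be the placements that put car i in its forbidden parking space. Any j of these fix j positions, leaving (5−j)! ways to fill the rest, and there are C(3,j) ways to pick which j.
By inclusion–exclusion, the number of valid placements is Σ_{j=0}^{3} (−1)^j C(3,j)·(5−j)!.
Computing: 120 − 72 + 18 − 2 = 64.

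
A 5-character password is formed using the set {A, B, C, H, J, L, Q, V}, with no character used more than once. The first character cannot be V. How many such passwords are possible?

The first character has 8−1 = 7 choices (anything except V).
The remaining 4 characters are filled from the other 7 symbols without repetition: 7 × 6 × 5 × 4 = 840.
Total: 7 × 840 = 5880.

5880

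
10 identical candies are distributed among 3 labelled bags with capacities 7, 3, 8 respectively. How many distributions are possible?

Ignoring the caps, the number of non-negative solutions to x_1+…+x_3 = 10 is C(12,2) = 66.
Subtract solutions that violate a single cap (substitute x_i' = x_i − (cap_i+1)): x_1 ≥ 8 gives C(4,2) = 6; x_2 ≥ 4 gives C(8,2) = 28; x_3 ≥ 9 gives C(3,2) = 3. Together 37.
No two caps can be exceeded simultaneously, so the pair terms are all 0.
By inclusion–exclusion the count is 66 − 37 + 0 = 29.

29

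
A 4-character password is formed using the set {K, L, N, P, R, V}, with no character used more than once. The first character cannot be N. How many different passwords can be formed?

300

The first character has 6−1 = 5 choices (anything except N).
The remaining 3 characters are filled from the other 5 symbols without repetition: 5 × 4 × 3 = 60.
Total: 5 × 60 = 300.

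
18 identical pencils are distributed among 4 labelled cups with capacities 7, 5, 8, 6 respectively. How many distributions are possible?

Ignoring the caps, the number of non-negative solutions to x_1+…+x_4 = 18 is C(21,3) = 1330.
Subtract solutions that violate a single cap (substitute x_i' = x_i − (cap_i+1)): x_1 ≥ 8 gives C(13,3) = 286; x_2 ≥ 6 gives C(15,3) = 455; x_3 ≥ 9 gives C(12,3) = 220; x_4 ≥ 7 gives C(14,3) = 364. Together 1325.
Add back pairs where two caps are both exceeded: 35 + 4 + 20 + 20 + 56 + 10 = 145.
By inclusion–exclusion the count is 1330 − 1325 + 145 = 150.

150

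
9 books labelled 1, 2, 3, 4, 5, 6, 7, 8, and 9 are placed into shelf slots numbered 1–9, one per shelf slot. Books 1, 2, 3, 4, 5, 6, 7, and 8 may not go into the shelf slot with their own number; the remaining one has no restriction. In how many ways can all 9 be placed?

148329

Let Aᵢ (for 1 ≤ i ≤ 8) be the placements that put book i in its forbidden shelf slot. Any j of these fix j positions, leaving (9−j)! ways to fill the rest, and there are C(8,j) ways to pick which j.
By inclusion–exclusion, the number of valid placements is Σ_{j=0}^{8} (−1)^j C(8,j)·(9−j)!.
Computing: 362880 − 322560 + 141120 − 40320 + 8400 − 1344 + 168 − 16 + 1 = 148329.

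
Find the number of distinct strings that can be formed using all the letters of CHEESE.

CHEESE has 6 letters with E appearing 3 times.
The number of distinct arrangements is 6!/(3!) = 720/6 = 120.

120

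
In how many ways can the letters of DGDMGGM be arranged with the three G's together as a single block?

30

Treat the 3 copies of G as a single block. The multiset to arrange is then {GGG, D, D, M, M}, 5 items in all.
That gives (5)!/(2!·2!) = 30 arrangements.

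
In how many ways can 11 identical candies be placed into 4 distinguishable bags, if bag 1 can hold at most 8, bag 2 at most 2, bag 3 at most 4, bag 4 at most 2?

35

Ignoring the caps, the number of non-negative solutions to x_1+…+x_4 = 11 is C(14,3) = 364.
Subtract solutions that violate a single cap (substitute x_i' = x_i − (cap_i+1)): x_1 ≥ 9 gives C(5,3) = 10; x_2 ≥ 3 gives C(11,3) = 165; x_3 ≥ 5 gives C(9,3) = 84; x_4 ≥ 3 gives C(11,3) = 165. Together 424.
Add back pairs where two caps are both exceeded: 0 + 0 + 0 + 20 + 56 + 20 = 96.
Subtract triples: 0 + 0 + 0 + 1 = 1.
By inclusion–exclusion the count is 364 − 424 + 96 − 1 = 35.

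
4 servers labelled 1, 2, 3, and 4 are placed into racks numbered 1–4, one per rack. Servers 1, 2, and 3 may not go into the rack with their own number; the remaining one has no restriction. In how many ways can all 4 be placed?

Let Aᵢ (for i ∈ {1, 2, 3}) be the placements that put server i in its forbidden rack. Any j of these fix j positions, leaving (4−j)! ways to fill the rest, and there are C(3,j) ways to pick which j.
By inclusion–exclusion, the number of valid placements is Σ_{j=0}^{3} (−1)^j C(3,j)·(4−j)!.
Computing: 24 − 18 + 6 − 1 = 11.

11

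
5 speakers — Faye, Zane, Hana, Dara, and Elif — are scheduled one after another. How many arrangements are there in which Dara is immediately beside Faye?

48

Place the 3 others and the Dara-Faye pair as 4 objects in a line; the pair has 2 internal arrangements.
So the count is 2·(4)! = 48.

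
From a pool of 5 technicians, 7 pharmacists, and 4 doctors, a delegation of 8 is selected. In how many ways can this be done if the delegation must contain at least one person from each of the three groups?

With no constraint there are C(16,8) = 12870 possible selections.
Selections missing a whole group: no technicians → C(11,8) = 165; no pharmacists → C(9,8) = 9; no doctors → C(12,8) = 495.
Add back selections omitting two groups (i.e. drawn from a single group): C(5,8) + C(7,8) + C(4,8) = 0.
By inclusion–exclusion: 12870 − 669 + 0 = 12201.

12201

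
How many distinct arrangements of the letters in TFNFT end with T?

Fix T in the last position and arrange the remaining 4 letters.
Those 4 letters have F appearing twice, giving (4)!/(2!) = 12.

12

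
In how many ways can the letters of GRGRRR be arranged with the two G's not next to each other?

Total arrangements of GRGRRR: 6!/(4!·2!) = 15.
Arrangements with the G's together: treat GG as one letter, giving (5)!/(4!) = 5.
Hence 15 − 5 = 10.

10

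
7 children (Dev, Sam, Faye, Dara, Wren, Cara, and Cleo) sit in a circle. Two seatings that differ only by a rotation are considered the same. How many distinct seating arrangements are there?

720

Seat Dev anywhere (absorbing the rotational symmetry), then permute the other 6: (6)! = 720.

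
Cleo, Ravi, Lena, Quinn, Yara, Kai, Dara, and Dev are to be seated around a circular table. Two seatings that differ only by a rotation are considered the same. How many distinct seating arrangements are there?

Seat Cleo anywhere (absorbing the rotational symmetry), then permute the other 7: (7)! = 5040.

5040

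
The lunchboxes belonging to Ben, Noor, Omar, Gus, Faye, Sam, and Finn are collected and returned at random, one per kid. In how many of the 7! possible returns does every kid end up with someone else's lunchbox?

1854

This is the derangement count D_7: permutations of 7 items with no fixed point.
By inclusion–exclusion this is Σ_{j=0}^{7} (−1)^j C(7,j)·(7−j)!.
Computing: 5040 − 5040 + 2520 − 840 + 210 − 42 + 7 − 1 = 1854.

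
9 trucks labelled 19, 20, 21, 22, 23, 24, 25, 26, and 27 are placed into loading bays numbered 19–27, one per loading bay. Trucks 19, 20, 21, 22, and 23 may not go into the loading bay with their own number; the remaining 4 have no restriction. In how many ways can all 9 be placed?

205056

Let Aᵢ (for 19 ≤ i ≤ 23) be the placements that put truck i in its forbidden loading bay. Any j of these fix j positions, leaving (9−j)! ways to fill the rest, and there are C(5,j) ways to pick which j.
By inclusion–exclusion, the number of valid placements is Σ_{j=0}^{5} (−1)^j C(5,j)·(9−j)!.
Computing: 362880 − 201600 + 50400 − 7200 + 600 − 24 = 205056.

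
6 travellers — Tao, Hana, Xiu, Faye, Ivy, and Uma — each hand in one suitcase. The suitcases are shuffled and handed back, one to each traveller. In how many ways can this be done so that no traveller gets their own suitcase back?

265

Count assignments avoiding every fixed point. For any j of the 6 travellers fixed to their own suitcase, the other 6−j can be arranged in (6−j)! ways.
By inclusion–exclusion this is Σ_{j=0}^{6} (−1)^j C(6,j)·(6−j)!.
Computing: 720 − 720 + 360 − 120 + 30 − 6 + 1 = 265.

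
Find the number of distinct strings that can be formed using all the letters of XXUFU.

The 5 letters of XXUFU have repeats: U appearing twice and X appearing twice.
So there are 5! / (2!·2!) = 30 distinguishable arrangements.

30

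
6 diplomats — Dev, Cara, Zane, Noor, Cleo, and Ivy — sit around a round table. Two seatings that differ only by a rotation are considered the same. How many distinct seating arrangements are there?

Around a circle, 6 distinct people have 6!/6 = (5)! = 120 rotationally distinct seatings.

120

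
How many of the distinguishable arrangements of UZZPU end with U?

12

Fix U in the last position and arrange the remaining 4 letters.
Those 4 letters have Z appearing twice, giving (4)!/(2!) = 12.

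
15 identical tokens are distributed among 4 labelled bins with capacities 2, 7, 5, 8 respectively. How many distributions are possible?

By stars and bars, unrestricted non-negative solutions to x_1+…+x_4 = 15 number C(15+3,3) = 816.
Subtract solutions that violate a single cap (substitute x_i' = x_i − (cap_i+1)): x_1 ≥ 3 gives C(15,3) = 455; x_2 ≥ 8 gives C(10,3) = 120; x_3 ≥ 6 gives C(12,3) = 220; x_4 ≥ 9 gives C(9,3) = 84. Together 879.
Add back pairs where two caps are both exceeded: 35 + 84 + 20 + 4 + 0 + 1 = 144.
By inclusion–exclusion the count is 816 − 879 + 144 = 81.

81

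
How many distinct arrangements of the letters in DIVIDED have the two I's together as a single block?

120

Treat the 2 copies of I as a single block. The multiset to arrange is then {II, D, D, D, E, V}, 6 items in all.
That gives (6)!/(3!) = 120 arrangements.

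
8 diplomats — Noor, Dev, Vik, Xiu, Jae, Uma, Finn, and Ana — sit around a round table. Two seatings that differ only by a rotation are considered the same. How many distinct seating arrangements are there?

5040

Around a circle, 8 distinct people have 8!/8 = (7)! = 5040 rotationally distinct seatings.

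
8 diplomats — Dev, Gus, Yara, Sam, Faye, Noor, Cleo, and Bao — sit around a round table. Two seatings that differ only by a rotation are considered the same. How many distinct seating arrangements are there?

Seat Dev anywhere (absorbing the rotational symmetry), then permute the other 7: (7)! = 5040.

5040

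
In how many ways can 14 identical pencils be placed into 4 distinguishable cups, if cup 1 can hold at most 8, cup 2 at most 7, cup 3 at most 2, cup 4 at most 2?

36

Ignoring the caps, the number of non-negative solutions to x_1+…+x_4 = 14 is C(17,3) = 680.
Subtract solutions that violate a single cap (substitute x_i' = x_i − (cap_i+1)): x_1 ≥ 9 gives C(8,3) = 56; x_2 ≥ 8 gives C(9,3) = 84; x_3 ≥ 3 gives C(14,3) = 364; x_4 ≥ 3 gives C(14,3) = 364. Together 868.
Add back pairs where two caps are both exceeded: 0 + 10 + 10 + 20 + 20 + 165 = 225.
Subtract triples: 0 + 0 + 0 + 1 = 1.
By inclusion–exclusion the count is 680 − 868 + 225 − 1 = 36.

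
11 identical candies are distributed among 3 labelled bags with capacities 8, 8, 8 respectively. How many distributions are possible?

Without the upper bounds there are C(13,2) = 78 ways to split 11 among 3 bags.
Subtract solutions that violate a single cap (substitute x_i' = x_i − (cap_i+1)): x_1 ≥ 9 gives C(4,2) = 6; x_2 ≥ 9 gives C(4,2) = 6; x_3 ≥ 9 gives C(4,2) = 6. Together 18.
No two caps can be exceeded simultaneously, so the pair terms are all 0.
By inclusion–exclusion the count is 78 − 18 + 0 = 60.

60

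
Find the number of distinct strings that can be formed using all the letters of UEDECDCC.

1680

The 8 letters of UEDECDCC have repeats: C appearing 3 times, D appearing twice, and E appearing twice.
Dividing 8! = 40320 by 3!·2!·2! = 24 for the repeated letters gives 1680.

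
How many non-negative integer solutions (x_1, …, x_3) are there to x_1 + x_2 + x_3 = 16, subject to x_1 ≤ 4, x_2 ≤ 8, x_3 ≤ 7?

Ignoring the caps, the number of non-negative solutions to x_1+…+x_3 = 16 is C(18,2) = 153.
Subtract solutions that violate a single cap (substitute x_i' = x_i − (cap_i+1)): x_1 ≥ 5 gives C(13,2) = 78; x_2 ≥ 9 gives C(9,2) = 36; x_3 ≥ 8 gives C(10,2) = 45. Together 159.
Add back pairs where two caps are both exceeded: 6 + 10 + 0 = 16.
By inclusion–exclusion the count is 153 − 159 + 16 = 10.

10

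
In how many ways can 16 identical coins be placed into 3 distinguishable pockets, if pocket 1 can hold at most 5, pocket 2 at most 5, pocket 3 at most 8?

6

Ignoring the caps, the number of non-negative solutions to x_1+…+x_3 = 16 is C(18,2) = 153.
Subtract solutions that violate a single cap (substitute x_i' = x_i − (cap_i+1)): x_1 ≥ 6 gives C(12,2) = 66; x_2 ≥ 6 gives C(12,2) = 66; x_3 ≥ 9 gives C(9,2) = 36. Together 168.
Add back pairs where two caps are both exceeded: 15 + 3 + 3 = 21.
By inclusion–exclusion the count is 153 − 168 + 21 = 6.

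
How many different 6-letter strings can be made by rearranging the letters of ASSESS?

30

Letter multiplicities in ASSESS: A×1, E×1, S×4.
Dividing 6! = 720 by 4! = 24 for the repeated letters gives 30.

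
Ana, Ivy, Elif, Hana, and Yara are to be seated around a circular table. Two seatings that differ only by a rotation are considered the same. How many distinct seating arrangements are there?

24

Seat Ana anywhere (absorbing the rotational symmetry), then permute the other 4: (4)! = 24.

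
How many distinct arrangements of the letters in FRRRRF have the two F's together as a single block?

Treat the 2 copies of F as a single block. The multiset to arrange is then {FF, R, R, R, R}, 5 items in all.
That gives (5)!/(4!) = 5 arrangements.

5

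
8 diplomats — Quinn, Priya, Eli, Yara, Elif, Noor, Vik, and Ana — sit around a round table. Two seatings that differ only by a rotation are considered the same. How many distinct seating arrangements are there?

5040

Fix one person's seat to break rotational symmetry; the remaining 7 people can be arranged in (7)! = 5040 ways.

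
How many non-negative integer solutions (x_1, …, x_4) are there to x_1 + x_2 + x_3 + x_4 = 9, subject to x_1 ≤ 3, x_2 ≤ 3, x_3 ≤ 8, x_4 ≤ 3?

Without the upper bounds there are C(12,3) = 220 ways to split 9 among 4 variables.
Subtract solutions that violate a single cap (substitute x_i' = x_i − (cap_i+1)): x_1 ≥ 4 gives C(8,3) = 56; x_2 ≥ 4 gives C(8,3) = 56; x_3 ≥ 9 gives C(3,3) = 1; x_4 ≥ 4 gives C(8,3) = 56. Together 169.
Add back pairs where two caps are both exceeded: 4 + 0 + 4 + 0 + 4 + 0 = 12.
By inclusion–exclusion the count is 220 − 169 + 12 = 63.

63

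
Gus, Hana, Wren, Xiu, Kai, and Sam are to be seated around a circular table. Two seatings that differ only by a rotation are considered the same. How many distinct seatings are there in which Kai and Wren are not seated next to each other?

72

Without the restriction there are (5)! = 120 seatings.
Those with Kai next to Wren: fuse the pair into one unit and seat 5 units around a circle — 2·(4)! = 48.
Subtracting, 120 − 48 = 72.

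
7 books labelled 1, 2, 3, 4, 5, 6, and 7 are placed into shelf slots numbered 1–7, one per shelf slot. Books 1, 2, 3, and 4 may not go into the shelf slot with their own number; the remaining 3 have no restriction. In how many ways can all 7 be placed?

Let Aᵢ (for 1 ≤ i ≤ 4) be the placements that put book i in its forbidden shelf slot. Any j of these fix j positions, leaving (7−j)! ways to fill the rest, and there are C(4,j) ways to pick which j.
By inclusion–exclusion, the number of valid placements is Σ_{j=0}^{4} (−1)^j C(4,j)·(7−j)!.
Computing: 5040 − 2880 + 720 − 96 + 6 = 2790.

2790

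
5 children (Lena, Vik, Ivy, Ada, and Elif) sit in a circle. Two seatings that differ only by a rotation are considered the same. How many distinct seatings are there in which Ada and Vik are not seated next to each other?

12

Without the restriction there are (4)! = 24 seatings.
Seatings with Ada beside Vik: treat them as a block with 2 internal orders, giving 2 × (3)! = 12.
Subtracting, 24 − 12 = 12.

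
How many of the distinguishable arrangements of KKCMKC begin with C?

20

Fix C in the first position and arrange the remaining 5 letters.
Those 5 letters have K appearing 3 times, giving (5)!/(3!) = 20.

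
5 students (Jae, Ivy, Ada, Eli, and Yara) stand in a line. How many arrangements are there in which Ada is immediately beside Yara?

Treat {Ada, Yara} as a single unit. There are 4 units to order, and the pair itself can be ordered 2 ways.
So the count is 2·(4)! = 48.

48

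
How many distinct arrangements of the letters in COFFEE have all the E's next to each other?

60

Treat the 2 copies of E as a single block. The multiset to arrange is then {EE, C, F, F, O}, 5 items in all.
That gives (5)!/(2!) = 60 arrangements.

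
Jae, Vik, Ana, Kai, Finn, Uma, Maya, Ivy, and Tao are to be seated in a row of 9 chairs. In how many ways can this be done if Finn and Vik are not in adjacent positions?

Of the 9! = 362880 arrangements, those with Finn and Vik adjacent number 2 × 8! = 80640 (treat the pair as a block with 2 internal orders).
Complementary counting: 362880 − 80640 = 282240.

282240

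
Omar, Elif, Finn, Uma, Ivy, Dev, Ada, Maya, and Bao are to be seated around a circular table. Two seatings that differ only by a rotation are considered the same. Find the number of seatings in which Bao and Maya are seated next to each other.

10080

Treat {Bao, Maya} as one unit (2 internal orders) and seat the resulting 8 units around the table: (7)! circular arrangements.
So 2 × (7)! = 2 × 5040 = 10080.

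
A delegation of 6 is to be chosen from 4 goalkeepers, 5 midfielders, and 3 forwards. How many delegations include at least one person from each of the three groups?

Unrestricted: C(12,6) = 924 ways to pick any 6 of the 12.
Selections missing a whole group: no goalkeepers → C(8,6) = 28; no midfielders → C(7,6) = 7; no forwards → C(9,6) = 84.
Add back selections omitting two groups (i.e. drawn from a single group): C(4,6) + C(5,6) + C(3,6) = 0.
By inclusion–exclusion: 924 − 119 + 0 = 805.

805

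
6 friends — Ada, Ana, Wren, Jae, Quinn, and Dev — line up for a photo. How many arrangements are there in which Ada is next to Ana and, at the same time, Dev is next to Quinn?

Treat {Ada,Ana} as one block (2 orders) and {Dev,Quinn} as another (2 orders).
That leaves 4 units to arrange: 2 × 2 × 4! = 4 × 24 = 96.

96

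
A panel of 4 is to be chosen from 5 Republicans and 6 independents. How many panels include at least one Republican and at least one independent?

Unrestricted: C(11,4) = 330 ways to pick any 4 of the 11.
Selections missing a whole group: no Republicans → C(6,4) = 15; no independents → C(5,4) = 5.
Both groups omitted at once is impossible, so 330 − 20 = 310.

310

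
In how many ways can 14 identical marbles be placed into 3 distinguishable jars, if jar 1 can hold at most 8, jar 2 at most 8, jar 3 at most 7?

50

Ignoring the caps, the number of non-negative solutions to x_1+…+x_3 = 14 is C(16,2) = 120.
Subtract solutions that violate a single cap (substitute x_i' = x_i − (cap_i+1)): x_1 ≥ 9 gives C(7,2) = 21; x_2 ≥ 9 gives C(7,2) = 21; x_3 ≥ 8 gives C(8,2) = 28. Together 70.
No two caps can be exceeded simultaneously, so the pair terms are all 0.
By inclusion–exclusion the count is 120 − 70 + 0 = 50.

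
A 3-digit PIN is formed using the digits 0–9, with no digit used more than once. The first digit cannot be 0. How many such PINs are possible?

The first digit has 10−1 = 9 choices (anything except 0).
The remaining 2 digits are filled from the other 9 symbols without repetition: 9 × 8 = 72.
Total: 9 × 72 = 648.

648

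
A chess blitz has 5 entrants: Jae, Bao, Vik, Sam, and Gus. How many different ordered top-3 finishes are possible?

This is an ordered selection of 3 from 5: P(5,3).
That gives 5 × 4 × 3 = 60.

60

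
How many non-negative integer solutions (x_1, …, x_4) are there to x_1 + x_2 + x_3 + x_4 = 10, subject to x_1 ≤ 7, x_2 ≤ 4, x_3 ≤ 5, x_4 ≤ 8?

Ignoring the caps, the number of non-negative solutions to x_1+…+x_4 = 10 is C(13,3) = 286.
Subtract solutions that violate a single cap (substitute x_i' = x_i − (cap_i+1)): x_1 ≥ 8 gives C(5,3) = 10; x_2 ≥ 5 gives C(8,3) = 56; x_3 ≥ 6 gives C(7,3) = 35; x_4 ≥ 9 gives C(4,3) = 4. Together 105.
No two caps can be exceeded simultaneously, so the pair terms are all 0.
By inclusion–exclusion the count is 286 − 105 + 0 = 181.

181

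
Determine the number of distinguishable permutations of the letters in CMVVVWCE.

3360

CMVVVWCE has 8 letters with C appearing twice and V appearing 3 times.
So there are 8! / (3!·2!) = 3360 distinguishable arrangements.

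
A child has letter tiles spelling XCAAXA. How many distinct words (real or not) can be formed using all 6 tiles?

60

XCAAXA has 6 letters with A appearing 3 times and X appearing twice.
So there are 6! / (3!·2!) = 60 distinguishable arrangements.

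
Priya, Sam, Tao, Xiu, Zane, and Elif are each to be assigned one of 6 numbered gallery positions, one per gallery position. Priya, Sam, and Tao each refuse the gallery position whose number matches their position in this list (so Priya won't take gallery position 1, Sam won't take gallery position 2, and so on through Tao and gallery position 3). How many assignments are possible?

426

Let Aᵢ (for i ∈ {1, 2, 3}) be the placements that put person i in their forbidden gallery position. Any j of these fix j positions, leaving (6−j)! ways to fill the rest, and there are C(3,j) ways to pick which j.
By inclusion–exclusion, the number of valid placements is Σ_{j=0}^{3} (−1)^j C(3,j)·(6−j)!.
Computing: 720 − 360 + 72 − 6 = 426.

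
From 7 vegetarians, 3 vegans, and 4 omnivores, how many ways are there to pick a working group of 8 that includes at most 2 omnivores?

Split by how many omnivores are chosen (0 through 2).
Sum: C(4,0)·C(10,8) + C(4,1)·C(10,7) + C(4,2)·C(10,6) = 45 + 480 + 1260 = 1785.

1785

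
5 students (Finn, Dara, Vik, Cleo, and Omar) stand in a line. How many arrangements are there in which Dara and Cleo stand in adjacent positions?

Glue Dara and Cleo into one block (2 internal orders), leaving 4 units to arrange in a row.
That gives 2 × 4! = 2 × 24 = 48.

48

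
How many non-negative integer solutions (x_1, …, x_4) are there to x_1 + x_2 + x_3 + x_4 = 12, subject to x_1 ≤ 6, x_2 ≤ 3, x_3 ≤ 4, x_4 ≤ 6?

By stars and bars, unrestricted non-negative solutions to x_1+…+x_4 = 12 number C(12+3,3) = 455.
Subtract solutions that violate a single cap (substitute x_i' = x_i − (cap_i+1)): x_1 ≥ 7 gives C(8,3) = 56; x_2 ≥ 4 gives C(11,3) = 165; x_3 ≥ 5 gives C(10,3) = 120; x_4 ≥ 7 gives C(8,3) = 56. Together 397.
Add back pairs where two caps are both exceeded: 4 + 1 + 0 + 20 + 4 + 1 = 30.
By inclusion–exclusion the count is 455 − 397 + 30 = 88.

88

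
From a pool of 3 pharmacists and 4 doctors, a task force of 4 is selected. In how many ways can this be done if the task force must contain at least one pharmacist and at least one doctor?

34

With no constraint there are C(7,4) = 35 possible selections.
Selections missing a whole group: no pharmacists → C(4,4) = 1; no doctors → C(3,4) = 0.
Both groups omitted at once is impossible, so 35 − 1 = 34.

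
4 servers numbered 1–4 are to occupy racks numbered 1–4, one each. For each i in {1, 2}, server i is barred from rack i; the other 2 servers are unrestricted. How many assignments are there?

14

Let Aᵢ (for i ∈ {1, 2}) be the placements that put server i in its forbidden rack. Any j of these fix j positions, leaving (4−j)! ways to fill the rest, and there are C(2,j) ways to pick which j.
By inclusion–exclusion, the number of valid placements is Σ_{j=0}^{2} (−1)^j C(2,j)·(4−j)!.
Computing: 24 − 12 + 2 = 14.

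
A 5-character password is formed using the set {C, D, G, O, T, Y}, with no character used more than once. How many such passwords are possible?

720

With no repetition, fill the 5 characters in order: 6 choices, then 5, down to 2.
6 × 5 × 4 × 3 × 2 = 720.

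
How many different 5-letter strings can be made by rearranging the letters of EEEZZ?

10

The 5 letters of EEEZZ have repeats: E appearing 3 times and Z appearing twice.
So there are 5! / (3!·2!) = 10 distinguishable arrangements.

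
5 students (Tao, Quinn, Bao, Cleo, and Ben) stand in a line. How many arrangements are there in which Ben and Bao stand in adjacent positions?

Glue Ben and Bao into one block (2 internal orders), leaving 4 units to arrange in a row.
That gives 2 × 4! = 2 × 24 = 48.

48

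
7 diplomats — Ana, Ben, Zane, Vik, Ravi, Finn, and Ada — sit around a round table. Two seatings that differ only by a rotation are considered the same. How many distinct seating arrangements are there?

720

Around a circle, 7 distinct people have 7!/7 = (6)! = 720 rotationally distinct seatings.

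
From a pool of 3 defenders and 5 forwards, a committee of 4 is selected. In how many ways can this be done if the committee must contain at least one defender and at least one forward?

65

Total 4-person selections from all 8: C(8,4) = 70.
Subtract selections that omit an entire group: no defenders → C(5,4) = 5; no forwards → C(3,4) = 0.
Both groups omitted at once is impossible, so 70 − 5 = 65.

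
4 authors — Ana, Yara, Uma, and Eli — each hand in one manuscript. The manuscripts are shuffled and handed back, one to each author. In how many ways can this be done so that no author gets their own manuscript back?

Count assignments avoiding every fixed point. For any j of the 4 authors fixed to their own manuscript, the other 4−j can be arranged in (4−j)! ways.
By inclusion–exclusion this is Σ_{j=0}^{4} (−1)^j C(4,j)·(4−j)!.
Computing: 24 − 24 + 12 − 4 + 1 = 9.

9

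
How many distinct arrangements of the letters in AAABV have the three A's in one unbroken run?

6

Treat the 3 copies of A as a single block. The multiset to arrange is then {AAA, B, V}, 3 items in all.
All 3 items are distinct, so there are (3)! = 6 arrangements.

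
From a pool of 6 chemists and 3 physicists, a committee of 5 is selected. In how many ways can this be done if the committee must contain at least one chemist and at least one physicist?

Total 5-person selections from all 9: C(9,5) = 126.
Subtract selections that omit an entire group: no chemists → C(3,5) = 0; no physicists → C(6,5) = 6.
Both groups omitted at once is impossible, so 126 − 6 = 120.

120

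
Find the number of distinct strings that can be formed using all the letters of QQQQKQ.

Letter multiplicities in QQQQKQ: K×1, Q×5.
So there are 6! / (5!) = 6 distinguishable arrangements.

6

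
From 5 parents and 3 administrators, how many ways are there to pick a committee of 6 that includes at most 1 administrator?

Split by how many administrators are chosen (0 through 1).
Sum: C(3,0)·C(5,6) + C(3,1)·C(5,5) = 0 + 3 = 3.

3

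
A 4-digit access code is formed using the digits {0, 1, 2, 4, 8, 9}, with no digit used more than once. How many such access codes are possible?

360

With no repetition, fill the 4 digits in order: 6 choices, then 5, down to 3.
6 × 5 × 4 × 3 = 360.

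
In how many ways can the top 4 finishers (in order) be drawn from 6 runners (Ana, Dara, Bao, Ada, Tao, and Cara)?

There are 6 choices for 1st place, 5 for 2nd, and so on down to 3 for position 4.
That gives 6 × 5 × 4 × 3 = 360.

360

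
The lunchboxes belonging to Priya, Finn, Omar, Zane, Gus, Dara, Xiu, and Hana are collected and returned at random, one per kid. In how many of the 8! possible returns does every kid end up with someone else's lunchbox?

Let Aᵢ be the assignments in which kid i gets their own lunchbox. We want the size of the complement of A₁∪…∪A_8.
By inclusion–exclusion this is Σ_{j=0}^{8} (−1)^j C(8,j)·(8−j)!.
Computing: 40320 − 40320 + 20160 − 6720 + 1680 − 336 + 56 − 8 + 1 = 14833.

14833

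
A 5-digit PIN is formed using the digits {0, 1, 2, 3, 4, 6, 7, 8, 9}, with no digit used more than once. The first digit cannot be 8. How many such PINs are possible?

The first digit has 9−1 = 8 choices (anything except 8).
The remaining 4 digits are filled from the other 8 symbols without repetition: 8 × 7 × 6 × 5 = 1680.
Total: 8 × 1680 = 13440.

13440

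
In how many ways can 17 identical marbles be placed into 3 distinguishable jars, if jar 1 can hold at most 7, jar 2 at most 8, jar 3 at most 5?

10

Ignoring the caps, the number of non-negative solutions to x_1+…+x_3 = 17 is C(19,2) = 171.
Subtract solutions that violate a single cap (substitute x_i' = x_i − (cap_i+1)): x_1 ≥ 8 gives C(11,2) = 55; x_2 ≥ 9 gives C(10,2) = 45; x_3 ≥ 6 gives C(13,2) = 78. Together 178.
Add back pairs where two caps are both exceeded: 1 + 10 + 6 = 17.
By inclusion–exclusion the count is 171 − 178 + 17 = 10.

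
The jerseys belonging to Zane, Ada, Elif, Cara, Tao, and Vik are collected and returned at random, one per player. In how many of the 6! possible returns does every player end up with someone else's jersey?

Count assignments avoiding every fixed point. For any j of the 6 players fixed to their old jersey, the other 6−j can be arranged in (6−j)! ways.
By inclusion–exclusion this is Σ_{j=0}^{6} (−1)^j C(6,j)·(6−j)!.
Computing: 720 − 720 + 360 − 120 + 30 − 6 + 1 = 265.

265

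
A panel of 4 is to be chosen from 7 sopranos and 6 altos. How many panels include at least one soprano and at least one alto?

Unrestricted: C(13,4) = 715 ways to pick any 4 of the 13.
Selections missing a whole group: no sopranos → C(6,4) = 15; no altos → C(7,4) = 35.
Both groups omitted at once is impossible, so 715 − 50 = 665.

665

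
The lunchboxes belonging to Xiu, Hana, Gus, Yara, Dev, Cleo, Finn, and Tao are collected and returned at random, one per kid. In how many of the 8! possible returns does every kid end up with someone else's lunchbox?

14833

Count assignments avoiding every fixed point. For any j of the 8 kids fixed to their own lunchbox, the other 8−j can be arranged in (8−j)! ways.
By inclusion–exclusion this is Σ_{j=0}^{8} (−1)^j C(8,j)·(8−j)!.
Computing: 40320 − 40320 + 20160 − 6720 + 1680 − 336 + 56 − 8 + 1 = 14833.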